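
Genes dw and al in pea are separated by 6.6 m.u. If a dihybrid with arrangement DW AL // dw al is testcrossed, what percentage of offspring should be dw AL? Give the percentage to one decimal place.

3.3%

A map distance of 6.6 m.u. corresponds to a recombination frequency of 0.066.
The F1 is DW AL / dw al, so dw AL is a recombinant gamete class with expected frequency r/2 = 0.066/2 = 0.0330.
That is 0.0330 = 3.3% of the progeny.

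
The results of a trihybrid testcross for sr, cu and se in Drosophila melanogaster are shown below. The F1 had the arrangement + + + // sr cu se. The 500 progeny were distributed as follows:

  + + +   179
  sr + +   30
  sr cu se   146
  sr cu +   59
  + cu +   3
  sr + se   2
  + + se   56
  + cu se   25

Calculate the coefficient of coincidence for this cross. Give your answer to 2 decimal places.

The two rarest classes, + cu + and sr + se, are the double crossovers. Comparing them with the parentals, only the cu allele has switched, so cu is the middle locus and the order is sr – cu – se.
sr–cu: (55 + 5)/500 = 0.1200; cu–se: (115 + 5)/500 = 0.2400.
Expected DCO frequency = 0.1200 × 0.2400 ≈ 0.02880; observed = 5/500 ≈ 0.01000.
Coefficient of coincidence = 0.01000/0.02880 ≈ 0.35.

0.35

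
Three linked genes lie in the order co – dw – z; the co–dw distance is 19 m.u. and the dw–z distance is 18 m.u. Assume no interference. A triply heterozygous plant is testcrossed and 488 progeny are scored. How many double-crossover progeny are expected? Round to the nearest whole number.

17

Map distances give recombination frequencies of 0.190 and 0.180 for the two intervals.
With no interference, expected double-crossover frequency = 0.190 × 0.180 = 0.03420.
Expected number = 0.03420 × 488 = 16.69 ≈ 17.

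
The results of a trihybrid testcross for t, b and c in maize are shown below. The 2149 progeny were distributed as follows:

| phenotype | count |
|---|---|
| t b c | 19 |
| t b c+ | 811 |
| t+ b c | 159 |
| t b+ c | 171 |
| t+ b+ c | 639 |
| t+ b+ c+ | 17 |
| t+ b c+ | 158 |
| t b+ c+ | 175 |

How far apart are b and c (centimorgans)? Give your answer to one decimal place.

The two most frequent reciprocal classes, t b c+ and t+ b+ c, are the parental types, so the F1 was t b c+ / t+ b+ c.
The two rarest classes, t b c and t+ b+ c+, are the double crossovers. Comparing them with the parentals, only the c allele has switched, so c is the middle locus and the order is t – c – b.
Crossovers in the c–b interval produce the single-crossover classes t b+ c+ and t+ b c (175 + 159 = 334) plus the double crossovers (36).
RF(c–b) = (334 + 36) / 2149 = 370/2149 = 0.1722 → 17.2 centimorgans.

17.2 centimorgans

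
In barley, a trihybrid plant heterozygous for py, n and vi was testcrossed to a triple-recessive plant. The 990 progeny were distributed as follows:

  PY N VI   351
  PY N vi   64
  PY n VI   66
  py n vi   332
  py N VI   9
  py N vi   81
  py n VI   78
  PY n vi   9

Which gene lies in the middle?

The two most frequent reciprocal classes, PY N VI and py n vi, are the parental types, so the F1 was PY N VI / py n vi.
The two rarest classes, py N VI and PY n vi, are the double crossovers. Comparing them with the parentals, only the py allele has switched, so py is the middle locus and the order is n – py – vi.

py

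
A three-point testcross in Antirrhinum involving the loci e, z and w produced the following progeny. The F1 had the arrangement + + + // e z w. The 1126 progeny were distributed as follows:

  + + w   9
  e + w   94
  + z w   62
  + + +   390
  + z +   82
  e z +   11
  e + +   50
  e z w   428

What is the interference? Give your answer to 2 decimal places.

0.13

The two rarest classes, + + w and e z +, are the double crossovers. Comparing them with the parentals, only the w allele has switched, so w is the middle locus and the order is z – w – e.
z–w: (176 + 20)/1126 = 0.1741; w–e: (112 + 20)/1126 = 0.1172.
Expected DCO frequency = 0.1741 × 0.1172 ≈ 0.02040; observed = 20/1126 ≈ 0.01776.
Coefficient of coincidence = 0.01776/0.02040 ≈ 0.87; interference = 1 − 0.87 = 0.13.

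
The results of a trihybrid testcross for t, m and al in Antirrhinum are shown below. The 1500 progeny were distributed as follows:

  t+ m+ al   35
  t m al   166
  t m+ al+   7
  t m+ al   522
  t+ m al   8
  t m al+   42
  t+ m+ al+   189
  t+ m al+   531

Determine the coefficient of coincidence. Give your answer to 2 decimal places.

The two most frequent reciprocal classes, t+ m al+ and t m+ al, are the parental types, so the F1 was t+ m al+ / t m+ al.
The two rarest classes, t+ m al and t m+ al+, are the double crossovers. Comparing them with the parentals, only the al allele has switched, so al is the middle locus and the order is t – al – m.
t–al: (77 + 15)/1500 = 0.0613; al–m: (355 + 15)/1500 = 0.2467.
Expected DCO frequency = 0.0613 × 0.2467 ≈ 0.01512; observed = 15/1500 ≈ 0.01000.
Coefficient of coincidence = 0.01000/0.01512 ≈ 0.66.

0.66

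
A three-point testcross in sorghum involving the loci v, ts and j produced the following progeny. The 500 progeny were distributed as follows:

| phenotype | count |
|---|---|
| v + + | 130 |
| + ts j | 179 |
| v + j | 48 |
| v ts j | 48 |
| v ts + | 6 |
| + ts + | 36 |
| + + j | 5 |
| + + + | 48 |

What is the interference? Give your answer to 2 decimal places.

0.46

The two most frequent reciprocal classes, v + + and + ts j, are the parental types, so the F1 was v + + / + ts j.
The two rarest classes, v ts + and + + j, are the double crossovers. Comparing them with the parentals, only the ts allele has switched, so ts is the middle locus and the order is v – ts – j.
v–ts: (96 + 11)/500 = 0.2140; ts–j: (84 + 11)/500 = 0.1900.
Expected DCO frequency = 0.2140 × 0.1900 ≈ 0.04066; observed = 11/500 ≈ 0.02200.
Coefficient of coincidence = 0.02200/0.04066 ≈ 0.54; interference = 1 − 0.54 = 0.46.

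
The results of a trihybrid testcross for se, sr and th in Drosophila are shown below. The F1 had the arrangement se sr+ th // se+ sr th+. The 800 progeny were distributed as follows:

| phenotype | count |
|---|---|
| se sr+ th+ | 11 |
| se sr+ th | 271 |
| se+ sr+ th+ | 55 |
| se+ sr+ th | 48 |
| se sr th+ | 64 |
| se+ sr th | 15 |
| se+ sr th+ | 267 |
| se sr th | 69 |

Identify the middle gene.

The two rarest classes, se sr+ th+ and se+ sr th, are the double crossovers. Comparing them with the parentals, only the th allele has switched, so th is the middle locus and the order is sr – th – se.

th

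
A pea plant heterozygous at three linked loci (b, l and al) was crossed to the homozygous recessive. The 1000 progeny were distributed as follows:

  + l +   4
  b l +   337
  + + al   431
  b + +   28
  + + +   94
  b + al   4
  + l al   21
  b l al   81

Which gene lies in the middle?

The two most frequent reciprocal classes, + + al and b l +, are the parental types, so the F1 was + + al / b l +.
The two rarest classes, b + al and + l +, are the double crossovers. Comparing them with the parentals, only the b allele has switched, so b is the middle locus and the order is l – b – al.

b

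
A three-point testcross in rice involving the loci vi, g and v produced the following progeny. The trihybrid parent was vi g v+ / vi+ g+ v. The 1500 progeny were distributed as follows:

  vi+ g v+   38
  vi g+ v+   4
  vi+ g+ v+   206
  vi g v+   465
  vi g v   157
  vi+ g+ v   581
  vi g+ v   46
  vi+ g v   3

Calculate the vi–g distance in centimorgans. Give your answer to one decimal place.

6.1 centimorgans

The two rarest classes, vi g+ v+ and vi+ g v, are the double crossovers. Comparing them with the parentals, only the g allele has switched, so g is the middle locus and the order is v – g – vi.
Crossovers in the g–vi interval produce the single-crossover classes vi+ g v+ and vi g+ v (38 + 46 = 84) plus the double crossovers (7).
RF(g–vi) = (84 + 7) / 1500 = 91/1500 = 0.0607 → 6.1 centimorgans.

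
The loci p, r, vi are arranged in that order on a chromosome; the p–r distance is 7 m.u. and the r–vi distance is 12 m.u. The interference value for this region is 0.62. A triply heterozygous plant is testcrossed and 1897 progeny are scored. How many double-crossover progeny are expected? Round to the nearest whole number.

6

Map distances give recombination frequencies of 0.070 and 0.120 for the two intervals.
With interference 0.62 (so coincidence = 0.38), expected double-crossover frequency = 0.070 × 0.120 × 0.38 = 0.00319.
Expected number = 0.00319 × 1897 = 6.06 ≈ 6.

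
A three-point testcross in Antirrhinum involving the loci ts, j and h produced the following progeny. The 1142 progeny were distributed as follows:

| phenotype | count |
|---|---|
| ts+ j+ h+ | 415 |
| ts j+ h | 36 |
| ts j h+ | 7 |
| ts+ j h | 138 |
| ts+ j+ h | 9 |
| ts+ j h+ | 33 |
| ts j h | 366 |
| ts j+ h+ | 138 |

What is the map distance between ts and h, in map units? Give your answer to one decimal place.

25.6 map units

The two most frequent reciprocal classes, ts+ j+ h+ and ts j h, are the parental types, so the F1 was ts+ j+ h+ / ts j h.
The two rarest classes, ts+ j+ h and ts j h+, are the double crossovers. Comparing them with the parentals, only the h allele has switched, so h is the middle locus and the order is j – h – ts.
Crossovers in the h–ts interval produce the single-crossover classes ts j+ h+ and ts+ j h (138 + 138 = 276) plus the double crossovers (16).
RF(h–ts) = (276 + 16) / 1142 = 292/1142 = 0.2557 → 25.6 map units.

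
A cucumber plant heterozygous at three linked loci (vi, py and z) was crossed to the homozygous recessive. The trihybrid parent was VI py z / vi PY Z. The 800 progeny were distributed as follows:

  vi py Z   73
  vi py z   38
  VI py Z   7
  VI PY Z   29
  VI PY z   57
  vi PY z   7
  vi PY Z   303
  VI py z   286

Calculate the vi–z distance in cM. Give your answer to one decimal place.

10.1 cM

The two rarest classes, VI py Z and vi PY z, are the double crossovers. Comparing them with the parentals, only the z allele has switched, so z is the middle locus and the order is py – z – vi.
Crossovers in the z–vi interval produce the single-crossover classes vi py z and VI PY Z (38 + 29 = 67) plus the double crossovers (14).
RF(z–vi) = (67 + 14) / 800 = 81/800 = 0.1013 → 10.1 cM.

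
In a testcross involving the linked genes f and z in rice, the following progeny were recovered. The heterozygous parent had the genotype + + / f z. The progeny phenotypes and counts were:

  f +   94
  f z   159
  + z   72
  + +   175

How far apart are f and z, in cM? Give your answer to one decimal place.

The recombinant classes are + z and f +: 72 + 94 = 166.
Recombination frequency = 166/500 = 0.3320 ≈ 33.2%, i.e. 33.2 cM.

33.2 cM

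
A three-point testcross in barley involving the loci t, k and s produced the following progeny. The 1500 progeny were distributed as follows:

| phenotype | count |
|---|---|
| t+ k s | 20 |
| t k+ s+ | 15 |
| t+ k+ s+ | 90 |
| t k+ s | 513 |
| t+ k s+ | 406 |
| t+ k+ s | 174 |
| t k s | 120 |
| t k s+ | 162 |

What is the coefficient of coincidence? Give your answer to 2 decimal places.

0.58

The two most frequent reciprocal classes, t+ k s+ and t k+ s, are the parental types, so the F1 was t+ k s+ / t k+ s.
The two rarest classes, t+ k s and t k+ s+, are the double crossovers. Comparing them with the parentals, only the s allele has switched, so s is the middle locus and the order is t – s – k.
t–s: (336 + 35)/1500 = 0.2473; s–k: (210 + 35)/1500 = 0.1633.
Expected DCO frequency = 0.2473 × 0.1633 ≈ 0.04038; observed = 35/1500 ≈ 0.02333.
Coefficient of coincidence = 0.02333/0.04038 ≈ 0.58.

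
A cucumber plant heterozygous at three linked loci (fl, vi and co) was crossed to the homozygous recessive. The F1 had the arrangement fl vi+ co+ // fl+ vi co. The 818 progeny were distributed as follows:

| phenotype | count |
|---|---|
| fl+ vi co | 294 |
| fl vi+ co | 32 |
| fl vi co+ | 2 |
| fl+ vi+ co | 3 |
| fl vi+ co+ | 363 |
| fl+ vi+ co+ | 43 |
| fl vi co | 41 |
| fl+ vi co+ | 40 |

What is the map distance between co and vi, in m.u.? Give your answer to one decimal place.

The two rarest classes, fl vi co+ and fl+ vi+ co, are the double crossovers. Comparing them with the parentals, only the vi allele has switched, so vi is the middle locus and the order is fl – vi – co.
Crossovers in the vi–co interval produce the single-crossover classes fl vi+ co and fl+ vi co+ (32 + 40 = 72) plus the double crossovers (5).
RF(vi–co) = (72 + 5) / 818 = 77/818 = 0.0941 → 9.4 m.u.

9.4 m.u.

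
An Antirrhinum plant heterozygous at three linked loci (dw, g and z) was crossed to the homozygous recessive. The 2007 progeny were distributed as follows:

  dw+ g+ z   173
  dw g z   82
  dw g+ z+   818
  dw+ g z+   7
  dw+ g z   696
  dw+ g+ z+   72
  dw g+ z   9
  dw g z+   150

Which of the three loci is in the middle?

The two most frequent reciprocal classes, dw+ g z and dw g+ z+, are the parental types, so the F1 was dw+ g z / dw g+ z+.
The two rarest classes, dw+ g z+ and dw g+ z, are the double crossovers. Comparing them with the parentals, only the z allele has switched, so z is the middle locus and the order is g – z – dw.

z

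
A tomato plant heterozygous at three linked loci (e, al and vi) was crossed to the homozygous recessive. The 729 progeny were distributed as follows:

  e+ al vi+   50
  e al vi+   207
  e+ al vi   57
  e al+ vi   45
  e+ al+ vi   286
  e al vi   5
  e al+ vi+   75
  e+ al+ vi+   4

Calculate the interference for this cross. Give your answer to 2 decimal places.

The two most frequent reciprocal classes, e al vi+ and e+ al+ vi, are the parental types, so the F1 was e al vi+ / e+ al+ vi.
The two rarest classes, e al vi and e+ al+ vi+, are the double crossovers. Comparing them with the parentals, only the vi allele has switched, so vi is the middle locus and the order is al – vi – e.
al–vi: (132 + 9)/729 = 0.1934; vi–e: (95 + 9)/729 = 0.1427.
Expected DCO frequency = 0.1934 × 0.1427 ≈ 0.02760; observed = 9/729 ≈ 0.01235.
Coefficient of coincidence = 0.01235/0.02760 ≈ 0.45; interference = 1 − 0.45 = 0.55.

0.55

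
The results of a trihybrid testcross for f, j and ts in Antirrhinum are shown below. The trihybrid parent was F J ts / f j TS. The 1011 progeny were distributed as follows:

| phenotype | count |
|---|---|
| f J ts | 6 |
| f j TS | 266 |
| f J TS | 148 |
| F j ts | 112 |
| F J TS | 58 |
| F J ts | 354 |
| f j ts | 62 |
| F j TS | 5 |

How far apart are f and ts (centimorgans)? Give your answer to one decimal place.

The two rarest classes, f J ts and F j TS, are the double crossovers. Comparing them with the parentals, only the f allele has switched, so f is the middle locus and the order is j – f – ts.
Crossovers in the f–ts interval produce the single-crossover classes F J TS and f j ts (58 + 62 = 120) plus the double crossovers (11).
RF(f–ts) = (120 + 11) / 1011 = 131/1011 = 0.1296 → 13.0 centimorgans.

13.0 centimorgans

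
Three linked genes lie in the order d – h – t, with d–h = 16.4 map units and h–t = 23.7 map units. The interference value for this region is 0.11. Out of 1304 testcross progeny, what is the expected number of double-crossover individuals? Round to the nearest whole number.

Map distances give recombination frequencies of 0.164 and 0.237 for the two intervals.
With interference 0.11 (so coincidence = 0.89), expected double-crossover frequency = 0.164 × 0.237 × 0.89 = 0.03459.
Expected number = 0.03459 × 1304 = 45.11 ≈ 45.

45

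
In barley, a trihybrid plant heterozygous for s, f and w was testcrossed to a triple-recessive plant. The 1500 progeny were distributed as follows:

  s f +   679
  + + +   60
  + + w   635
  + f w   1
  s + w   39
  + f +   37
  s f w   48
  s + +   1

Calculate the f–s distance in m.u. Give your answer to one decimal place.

The two most frequent reciprocal classes, + + w and s f +, are the parental types, so the F1 was + + w / s f +.
The two rarest classes, + f w and s + +, are the double crossovers. Comparing them with the parentals, only the f allele has switched, so f is the middle locus and the order is s – f – w.
Crossovers in the s–f interval produce the single-crossover classes s + w and + f + (39 + 37 = 76) plus the double crossovers (2).
RF(s–f) = (76 + 2) / 1500 = 78/1500 = 0.0520 → 5.2 m.u.

5.2 m.u.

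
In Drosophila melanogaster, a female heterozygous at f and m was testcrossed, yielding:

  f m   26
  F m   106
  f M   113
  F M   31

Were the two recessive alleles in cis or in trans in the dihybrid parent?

trans

The two most frequent classes are F m (106) and f M (113); these are the parental (non-recombinant) types.
So the F1 carried F m on one chromosome and f M on the other — the recessive alleles are on opposite chromosomes (trans / repulsion).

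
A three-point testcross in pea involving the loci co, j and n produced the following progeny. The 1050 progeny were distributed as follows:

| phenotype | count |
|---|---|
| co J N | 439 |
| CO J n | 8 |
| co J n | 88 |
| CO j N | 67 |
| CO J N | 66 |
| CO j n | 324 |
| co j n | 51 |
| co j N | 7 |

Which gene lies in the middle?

j

The two most frequent reciprocal classes, CO j n and co J N, are the parental types, so the F1 was CO j n / co J N.
The two rarest classes, CO J n and co j N, are the double crossovers. Comparing them with the parentals, only the j allele has switched, so j is the middle locus and the order is n – j – co.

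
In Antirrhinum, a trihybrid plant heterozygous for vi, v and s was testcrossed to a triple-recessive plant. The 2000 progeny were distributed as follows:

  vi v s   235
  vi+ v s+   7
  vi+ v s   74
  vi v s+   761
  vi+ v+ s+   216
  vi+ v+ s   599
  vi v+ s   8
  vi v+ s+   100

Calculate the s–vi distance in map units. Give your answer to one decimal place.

The two most frequent reciprocal classes, vi+ v+ s and vi v s+, are the parental types, so the F1 was vi+ v+ s / vi v s+.
The two rarest classes, vi v+ s and vi+ v s+, are the double crossovers. Comparing them with the parentals, only the vi allele has switched, so vi is the middle locus and the order is v – vi – s.
Crossovers in the vi–s interval produce the single-crossover classes vi+ v+ s+ and vi v s (216 + 235 = 451) plus the double crossovers (15).
RF(vi–s) = (451 + 15) / 2000 = 466/2000 = 0.2330 → 23.3 map units.

23.3 map units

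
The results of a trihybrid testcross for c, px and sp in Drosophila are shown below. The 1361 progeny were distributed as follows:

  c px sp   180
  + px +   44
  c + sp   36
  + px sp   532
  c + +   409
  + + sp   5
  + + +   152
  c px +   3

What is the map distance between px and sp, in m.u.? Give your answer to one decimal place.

The two most frequent reciprocal classes, c + + and + px sp, are the parental types, so the F1 was c + + / + px sp.
The two rarest classes, c px + and + + sp, are the double crossovers. Comparing them with the parentals, only the px allele has switched, so px is the middle locus and the order is c – px – sp.
Crossovers in the px–sp interval produce the single-crossover classes c + sp and + px + (36 + 44 = 80) plus the double crossovers (8).
RF(px–sp) = (80 + 8) / 1361 = 88/1361 = 0.0647 → 6.5 m.u.

6.5 m.u.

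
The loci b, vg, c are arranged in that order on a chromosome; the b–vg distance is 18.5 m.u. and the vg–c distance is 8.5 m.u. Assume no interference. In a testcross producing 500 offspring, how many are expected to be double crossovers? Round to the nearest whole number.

Map distances give recombination frequencies of 0.185 and 0.085 for the two intervals.
With no interference, expected double-crossover frequency = 0.185 × 0.085 = 0.01572.
Expected number = 0.01572 × 500 = 7.86 ≈ 8.

8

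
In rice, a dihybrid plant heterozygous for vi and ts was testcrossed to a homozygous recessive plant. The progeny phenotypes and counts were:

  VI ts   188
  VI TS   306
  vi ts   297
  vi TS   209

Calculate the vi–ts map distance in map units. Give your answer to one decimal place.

39.7 map units

The two most frequent classes, VI TS (306) and vi ts (297), are the parental types, so the F1 was VI TS / vi ts.
The recombinant classes are VI ts and vi TS: 188 + 209 = 397.
Recombination frequency = 397/1000 = 0.3970 ≈ 39.7%, i.e. 39.7 map units.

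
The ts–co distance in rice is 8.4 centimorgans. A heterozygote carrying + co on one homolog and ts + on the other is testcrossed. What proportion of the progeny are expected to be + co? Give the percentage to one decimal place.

45.8%

A map distance of 8.4 centimorgans corresponds to a recombination frequency of 0.084.
The F1 is + co / ts +, so + co is a parental gamete class with expected frequency (1 − r)/2 = 0.916/2 = 0.4580.
That is 0.4580 = 45.8% of the progeny.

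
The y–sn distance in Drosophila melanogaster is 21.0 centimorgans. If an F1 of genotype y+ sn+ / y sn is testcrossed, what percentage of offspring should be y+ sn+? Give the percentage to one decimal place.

A map distance of 21.0 centimorgans corresponds to a recombination frequency of 0.210.
The F1 is y+ sn+ / y sn, so y+ sn+ is a parental gamete class with expected frequency (1 − r)/2 = 0.790/2 = 0.3950.
That is 0.3950 = 39.5% of the progeny.

39.5%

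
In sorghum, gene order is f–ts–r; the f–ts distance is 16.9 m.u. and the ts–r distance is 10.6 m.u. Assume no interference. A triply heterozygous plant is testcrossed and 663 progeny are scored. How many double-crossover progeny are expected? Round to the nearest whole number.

12

Map distances give recombination frequencies of 0.169 and 0.106 for the two intervals.
With no interference, expected double-crossover frequency = 0.169 × 0.106 = 0.01791.
Expected number = 0.01791 × 663 = 11.88 ≈ 12.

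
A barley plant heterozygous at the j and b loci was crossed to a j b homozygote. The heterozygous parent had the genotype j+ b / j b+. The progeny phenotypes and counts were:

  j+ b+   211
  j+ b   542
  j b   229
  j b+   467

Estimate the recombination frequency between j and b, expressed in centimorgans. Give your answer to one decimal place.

The recombinant classes are j+ b+ and j b: 211 + 229 = 440.
Recombination frequency = 440/1449 = 0.3037 ≈ 30.4%, i.e. 30.4 centimorgans.

30.4 centimorgans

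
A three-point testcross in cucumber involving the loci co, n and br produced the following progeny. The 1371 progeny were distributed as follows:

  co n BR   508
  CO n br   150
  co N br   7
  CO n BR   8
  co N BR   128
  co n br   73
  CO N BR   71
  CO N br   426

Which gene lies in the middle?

co

The two most frequent reciprocal classes, co n BR and CO N br, are the parental types, so the F1 was co n BR / CO N br.
The two rarest classes, CO n BR and co N br, are the double crossovers. Comparing them with the parentals, only the co allele has switched, so co is the middle locus and the order is n – co – br.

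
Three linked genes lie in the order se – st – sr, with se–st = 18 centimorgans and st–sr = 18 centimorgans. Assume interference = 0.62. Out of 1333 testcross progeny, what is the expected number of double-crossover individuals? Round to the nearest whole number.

Map distances give recombination frequencies of 0.180 and 0.180 for the two intervals.
With interference 0.62 (so coincidence = 0.38), expected double-crossover frequency = 0.180 × 0.180 × 0.38 = 0.01231.
Expected number = 0.01231 × 1333 = 16.41 ≈ 16.

16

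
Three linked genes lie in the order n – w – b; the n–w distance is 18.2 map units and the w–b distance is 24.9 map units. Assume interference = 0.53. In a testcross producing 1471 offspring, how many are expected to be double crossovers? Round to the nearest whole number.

Map distances give recombination frequencies of 0.182 and 0.249 for the two intervals.
With interference 0.53 (so coincidence = 0.47), expected double-crossover frequency = 0.182 × 0.249 × 0.47 = 0.02130.
Expected number = 0.02130 × 1471 = 31.33 ≈ 31.

31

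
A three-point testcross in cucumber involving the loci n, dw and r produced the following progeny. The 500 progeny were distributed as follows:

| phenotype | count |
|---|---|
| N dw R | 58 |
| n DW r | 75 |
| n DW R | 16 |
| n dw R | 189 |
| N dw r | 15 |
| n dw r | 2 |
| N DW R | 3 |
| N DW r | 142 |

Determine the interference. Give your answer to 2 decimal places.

The two most frequent reciprocal classes, N DW r and n dw R, are the parental types, so the F1 was N DW r / n dw R.
The two rarest classes, N DW R and n dw r, are the double crossovers. Comparing them with the parentals, only the r allele has switched, so r is the middle locus and the order is n – r – dw.
n–r: (133 + 5)/500 = 0.2760; r–dw: (31 + 5)/500 = 0.0720.
Expected DCO frequency = 0.2760 × 0.0720 ≈ 0.01987; observed = 5/500 ≈ 0.01000.
Coefficient of coincidence = 0.01000/0.01987 ≈ 0.50; interference = 1 − 0.50 = 0.50.

0.50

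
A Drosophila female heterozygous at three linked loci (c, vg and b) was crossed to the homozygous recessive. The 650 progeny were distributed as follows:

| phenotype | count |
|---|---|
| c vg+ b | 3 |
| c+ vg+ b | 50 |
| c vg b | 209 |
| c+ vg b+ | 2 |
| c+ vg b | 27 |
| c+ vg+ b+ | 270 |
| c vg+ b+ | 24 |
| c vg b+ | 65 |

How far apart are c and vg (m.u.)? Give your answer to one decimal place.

8.6 m.u.

The two most frequent reciprocal classes, c+ vg+ b+ and c vg b, are the parental types, so the F1 was c+ vg+ b+ / c vg b.
The two rarest classes, c+ vg b+ and c vg+ b, are the double crossovers. Comparing them with the parentals, only the vg allele has switched, so vg is the middle locus and the order is b – vg – c.
Crossovers in the vg–c interval produce the single-crossover classes c vg+ b+ and c+ vg b (24 + 27 = 51) plus the double crossovers (5).
RF(vg–c) = (51 + 5) / 650 = 56/650 = 0.0862 → 8.6 m.u.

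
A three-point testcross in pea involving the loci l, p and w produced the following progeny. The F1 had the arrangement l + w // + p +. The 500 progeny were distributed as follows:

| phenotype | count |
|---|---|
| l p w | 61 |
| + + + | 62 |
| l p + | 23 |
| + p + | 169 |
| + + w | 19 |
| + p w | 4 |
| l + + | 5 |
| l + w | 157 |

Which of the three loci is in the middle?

The two rarest classes, l + + and + p w, are the double crossovers. Comparing them with the parentals, only the w allele has switched, so w is the middle locus and the order is p – w – l.

w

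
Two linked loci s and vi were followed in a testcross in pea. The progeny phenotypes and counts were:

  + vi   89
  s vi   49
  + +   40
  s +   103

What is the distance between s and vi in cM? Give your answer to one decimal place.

31.7 cM

The two most frequent classes, + vi (89) and s + (103), are the parental types, so the F1 was + vi / s +.
The recombinant classes are + + and s vi: 40 + 49 = 89.
Recombination frequency = 89/281 = 0.3167 ≈ 31.7%, i.e. 31.7 cM.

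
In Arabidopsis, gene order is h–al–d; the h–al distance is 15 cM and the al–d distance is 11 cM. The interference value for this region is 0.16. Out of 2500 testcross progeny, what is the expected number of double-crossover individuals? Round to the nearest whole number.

Map distances give recombination frequencies of 0.150 and 0.110 for the two intervals.
With interference 0.16 (so coincidence = 0.84), expected double-crossover frequency = 0.150 × 0.110 × 0.84 = 0.01386.
Expected number = 0.01386 × 2500 = 34.65 ≈ 35.

35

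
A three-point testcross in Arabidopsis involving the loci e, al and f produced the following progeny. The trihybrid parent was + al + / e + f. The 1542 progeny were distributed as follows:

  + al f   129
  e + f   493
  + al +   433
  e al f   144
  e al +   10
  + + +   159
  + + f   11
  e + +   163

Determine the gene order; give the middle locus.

e

The two rarest classes, e al + and + + f, are the double crossovers. Comparing them with the parentals, only the e allele has switched, so e is the middle locus and the order is f – e – al.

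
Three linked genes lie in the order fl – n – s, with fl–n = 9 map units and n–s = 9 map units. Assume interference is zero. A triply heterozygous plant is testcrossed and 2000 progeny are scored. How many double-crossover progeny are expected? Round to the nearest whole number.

Map distances give recombination frequencies of 0.090 and 0.090 for the two intervals.
With no interference, expected double-crossover frequency = 0.090 × 0.090 = 0.00810.
Expected number = 0.00810 × 2000 = 16.20 ≈ 16.

16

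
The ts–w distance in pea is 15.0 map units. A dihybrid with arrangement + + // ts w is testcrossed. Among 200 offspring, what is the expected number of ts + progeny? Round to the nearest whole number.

A map distance of 15.0 map units corresponds to a recombination frequency of 0.150.
The F1 is + + / ts w, so ts + is a recombinant gamete class with expected frequency r/2 = 0.150/2 = 0.0750.
Expected number = 0.0750 × 200 = 15.00 ≈ 15.

15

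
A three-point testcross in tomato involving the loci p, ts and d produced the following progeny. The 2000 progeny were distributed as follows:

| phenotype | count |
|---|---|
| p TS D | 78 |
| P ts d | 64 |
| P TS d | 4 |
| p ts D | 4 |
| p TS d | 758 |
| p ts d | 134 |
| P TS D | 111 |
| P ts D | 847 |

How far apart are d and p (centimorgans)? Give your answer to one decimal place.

7.5 centimorgans

The two most frequent reciprocal classes, P ts D and p TS d, are the parental types, so the F1 was P ts D / p TS d.
The two rarest classes, p ts D and P TS d, are the double crossovers. Comparing them with the parentals, only the p allele has switched, so p is the middle locus and the order is d – p – ts.
Crossovers in the d–p interval produce the single-crossover classes P ts d and p TS D (64 + 78 = 142) plus the double crossovers (8).
RF(d–p) = (142 + 8) / 2000 = 150/2000 = 0.0750 → 7.5 centimorgans.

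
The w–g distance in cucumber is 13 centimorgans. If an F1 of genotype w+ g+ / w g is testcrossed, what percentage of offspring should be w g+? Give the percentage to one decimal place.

A map distance of 13 centimorgans corresponds to a recombination frequency of 0.130.
The F1 is w+ g+ / w g, so w g+ is a recombinant gamete class with expected frequency r/2 = 0.130/2 = 0.0650.
That is 0.0650 = 6.5% of the progeny.

6.5%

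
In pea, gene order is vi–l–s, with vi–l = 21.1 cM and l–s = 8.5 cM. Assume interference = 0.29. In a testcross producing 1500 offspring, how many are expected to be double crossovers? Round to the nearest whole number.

Map distances give recombination frequencies of 0.211 and 0.085 for the two intervals.
With interference 0.29 (so coincidence = 0.71), expected double-crossover frequency = 0.211 × 0.085 × 0.71 = 0.01273.
Expected number = 0.01273 × 1500 = 19.10 ≈ 19.

19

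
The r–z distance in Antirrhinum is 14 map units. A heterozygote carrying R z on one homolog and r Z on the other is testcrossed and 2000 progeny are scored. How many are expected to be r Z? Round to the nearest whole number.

A map distance of 14 map units corresponds to a recombination frequency of 0.140.
The F1 is R z / r Z, so r Z is a parental gamete class with expected frequency (1 − r)/2 = 0.860/2 = 0.4300.
Expected number = 0.4300 × 2000 = 860.00 ≈ 860.

860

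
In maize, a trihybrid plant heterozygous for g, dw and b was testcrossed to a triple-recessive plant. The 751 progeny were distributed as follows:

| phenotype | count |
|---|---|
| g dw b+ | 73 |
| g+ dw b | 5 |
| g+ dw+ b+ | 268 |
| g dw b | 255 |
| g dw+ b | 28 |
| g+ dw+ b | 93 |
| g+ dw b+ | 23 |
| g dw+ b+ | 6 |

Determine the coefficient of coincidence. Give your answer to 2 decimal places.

0.75

The two most frequent reciprocal classes, g+ dw+ b+ and g dw b, are the parental types, so the F1 was g+ dw+ b+ / g dw b.
The two rarest classes, g dw+ b+ and g+ dw b, are the double crossovers. Comparing them with the parentals, only the g allele has switched, so g is the middle locus and the order is dw – g – b.
dw–g: (51 + 11)/751 = 0.0826; g–b: (166 + 11)/751 = 0.2357.
Expected DCO frequency = 0.0826 × 0.2357 ≈ 0.01947; observed = 11/751 ≈ 0.01465.
Coefficient of coincidence = 0.01465/0.01947 ≈ 0.75.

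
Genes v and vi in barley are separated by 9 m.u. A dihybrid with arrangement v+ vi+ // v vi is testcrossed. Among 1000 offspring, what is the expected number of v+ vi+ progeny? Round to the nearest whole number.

A map distance of 9 m.u. corresponds to a recombination frequency of 0.090.
The F1 is v+ vi+ / v vi, so v+ vi+ is a parental gamete class with expected frequency (1 − r)/2 = 0.910/2 = 0.4550.
Expected number = 0.4550 × 1000 = 455.00 ≈ 455.

455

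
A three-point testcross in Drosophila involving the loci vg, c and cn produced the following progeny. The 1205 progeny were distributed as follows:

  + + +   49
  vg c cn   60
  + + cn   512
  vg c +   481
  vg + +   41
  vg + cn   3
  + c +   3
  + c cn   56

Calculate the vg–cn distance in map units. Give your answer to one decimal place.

9.5 map units

The two most frequent reciprocal classes, vg c + and + + cn, are the parental types, so the F1 was vg c + / + + cn.
The two rarest classes, + c + and vg + cn, are the double crossovers. Comparing them with the parentals, only the vg allele has switched, so vg is the middle locus and the order is c – vg – cn.
Crossovers in the vg–cn interval produce the single-crossover classes vg c cn and + + + (60 + 49 = 109) plus the double crossovers (6).
RF(vg–cn) = (109 + 6) / 1205 = 115/1205 = 0.0954 → 9.5 map units.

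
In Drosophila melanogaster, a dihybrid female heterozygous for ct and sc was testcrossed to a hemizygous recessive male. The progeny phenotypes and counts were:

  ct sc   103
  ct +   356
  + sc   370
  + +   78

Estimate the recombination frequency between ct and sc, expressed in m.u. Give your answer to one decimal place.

20.0 m.u.

The two most frequent classes, + sc (370) and ct + (356), are the parental types, so the F1 was + sc / ct +.
The recombinant classes are + + and ct sc: 78 + 103 = 181.
Recombination frequency = 181/907 = 0.1996 ≈ 20.0%, i.e. 20.0 m.u.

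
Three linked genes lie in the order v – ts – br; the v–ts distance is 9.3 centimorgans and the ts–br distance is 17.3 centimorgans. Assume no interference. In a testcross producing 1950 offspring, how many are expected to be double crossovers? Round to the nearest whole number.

Map distances give recombination frequencies of 0.093 and 0.173 for the two intervals.
With no interference, expected double-crossover frequency = 0.093 × 0.173 = 0.01609.
Expected number = 0.01609 × 1950 = 31.37 ≈ 31.

31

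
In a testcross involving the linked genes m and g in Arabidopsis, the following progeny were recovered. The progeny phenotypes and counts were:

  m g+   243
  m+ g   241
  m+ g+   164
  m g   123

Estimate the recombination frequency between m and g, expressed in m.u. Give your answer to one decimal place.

37.2 m.u.

The two most frequent classes, m+ g (241) and m g+ (243), are the parental types, so the F1 was m+ g / m g+.
The recombinant classes are m+ g+ and m g: 164 + 123 = 287.
Recombination frequency = 287/771 = 0.3722 ≈ 37.2%, i.e. 37.2 m.u.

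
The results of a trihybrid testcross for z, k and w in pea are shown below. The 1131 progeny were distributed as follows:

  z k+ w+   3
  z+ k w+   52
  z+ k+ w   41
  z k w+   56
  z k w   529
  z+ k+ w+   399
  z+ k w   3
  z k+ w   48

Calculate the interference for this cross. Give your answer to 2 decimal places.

The two most frequent reciprocal classes, z+ k+ w+ and z k w, are the parental types, so the F1 was z+ k+ w+ / z k w.
The two rarest classes, z k+ w+ and z+ k w, are the double crossovers. Comparing them with the parentals, only the z allele has switched, so z is the middle locus and the order is k – z – w.
k–z: (100 + 6)/1131 = 0.0937; z–w: (97 + 6)/1131 = 0.0911.
Expected DCO frequency = 0.0937 × 0.0911 ≈ 0.00854; observed = 6/1131 ≈ 0.00531.
Coefficient of coincidence = 0.00531/0.00854 ≈ 0.62; interference = 1 − 0.62 = 0.38.

0.38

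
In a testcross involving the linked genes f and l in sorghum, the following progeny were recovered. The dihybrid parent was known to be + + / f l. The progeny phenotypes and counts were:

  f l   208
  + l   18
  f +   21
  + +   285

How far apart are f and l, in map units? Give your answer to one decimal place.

The recombinant classes are + l and f +: 18 + 21 = 39.
Recombination frequency = 39/532 = 0.0733 ≈ 7.3%, i.e. 7.3 map units.

7.3 map units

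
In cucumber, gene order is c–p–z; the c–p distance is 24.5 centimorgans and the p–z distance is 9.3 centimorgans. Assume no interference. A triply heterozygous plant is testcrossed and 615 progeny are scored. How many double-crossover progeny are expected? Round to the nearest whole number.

Map distances give recombination frequencies of 0.245 and 0.093 for the two intervals.
With no interference, expected double-crossover frequency = 0.245 × 0.093 = 0.02279.
Expected number = 0.02279 × 615 = 14.01 ≈ 14.

14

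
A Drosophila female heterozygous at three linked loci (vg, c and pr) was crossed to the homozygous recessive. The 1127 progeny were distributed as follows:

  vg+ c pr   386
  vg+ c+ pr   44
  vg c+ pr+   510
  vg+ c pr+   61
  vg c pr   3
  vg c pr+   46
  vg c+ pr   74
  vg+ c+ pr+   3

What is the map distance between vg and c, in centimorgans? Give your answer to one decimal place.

The two most frequent reciprocal classes, vg c+ pr+ and vg+ c pr, are the parental types, so the F1 was vg c+ pr+ / vg+ c pr.
The two rarest classes, vg+ c+ pr+ and vg c pr, are the double crossovers. Comparing them with the parentals, only the vg allele has switched, so vg is the middle locus and the order is pr – vg – c.
Crossovers in the vg–c interval produce the single-crossover classes vg c pr+ and vg+ c+ pr (46 + 44 = 90) plus the double crossovers (6).
RF(vg–c) = (90 + 6) / 1127 = 96/1127 = 0.0852 → 8.5 centimorgans.

8.5 centimorgans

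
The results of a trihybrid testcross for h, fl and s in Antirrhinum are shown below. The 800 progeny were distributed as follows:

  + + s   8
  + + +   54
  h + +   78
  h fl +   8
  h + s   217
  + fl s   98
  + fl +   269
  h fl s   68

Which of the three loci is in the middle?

The two most frequent reciprocal classes, + fl + and h + s, are the parental types, so the F1 was + fl + / h + s.
The two rarest classes, h fl + and + + s, are the double crossovers. Comparing them with the parentals, only the h allele has switched, so h is the middle locus and the order is fl – h – s.

h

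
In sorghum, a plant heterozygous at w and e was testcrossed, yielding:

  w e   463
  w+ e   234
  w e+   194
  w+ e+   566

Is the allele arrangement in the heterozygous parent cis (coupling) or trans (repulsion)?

cis

The two most frequent classes are w+ e+ (566) and w e (463); these are the parental (non-recombinant) types.
So the F1 carried w+ e+ on one chromosome and w e on the other — the recessive alleles are on the same chromosome (cis / coupling).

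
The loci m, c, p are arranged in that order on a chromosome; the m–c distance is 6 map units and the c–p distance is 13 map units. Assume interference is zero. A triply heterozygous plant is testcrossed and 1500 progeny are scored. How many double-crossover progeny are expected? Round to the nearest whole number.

12

Map distances give recombination frequencies of 0.060 and 0.130 for the two intervals.
With no interference, expected double-crossover frequency = 0.060 × 0.130 = 0.00780.
Expected number = 0.00780 × 1500 = 11.70 ≈ 12.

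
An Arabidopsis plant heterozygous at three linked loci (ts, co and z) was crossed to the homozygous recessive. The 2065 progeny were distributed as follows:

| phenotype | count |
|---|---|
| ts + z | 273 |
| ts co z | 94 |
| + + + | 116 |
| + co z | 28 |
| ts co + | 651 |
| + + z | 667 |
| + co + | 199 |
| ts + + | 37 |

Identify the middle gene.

co

The two most frequent reciprocal classes, + + z and ts co +, are the parental types, so the F1 was + + z / ts co +.
The two rarest classes, + co z and ts + +, are the double crossovers. Comparing them with the parentals, only the co allele has switched, so co is the middle locus and the order is ts – co – z.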